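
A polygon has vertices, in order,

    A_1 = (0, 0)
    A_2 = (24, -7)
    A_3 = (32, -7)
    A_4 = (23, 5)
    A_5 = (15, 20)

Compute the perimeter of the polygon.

|A_1A_2| = √((24)² + (-7)²) = √625 = 25
|A_2A_3| = √((8)² + (0)²) = √64 = 8
|A_3A_4| = √((-9)² + (12)²) = √225 = 15
|A_4A_5| = √((-8)² + (15)²) = √289 = 17
|A_5A_1| = √((-15)² + (-20)²) = √625 = 25
Perimeter = 25 + 8 + 15 + 17 + 25 = 90.

90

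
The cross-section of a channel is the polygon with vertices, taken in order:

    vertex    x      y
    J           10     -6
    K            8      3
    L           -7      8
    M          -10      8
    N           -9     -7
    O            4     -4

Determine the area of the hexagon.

204.5

J→K: (10)(3) − (8)(-6) = 78
K→L: (8)(8) − (-7)(3) = 85
L→M: (-7)(8) − (-10)(8) = 24
M→N: (-10)(-7) − (-9)(8) = 142
N→O: (-9)(-4) − (4)(-7) = 64
O→J: (4)(-6) − (10)(-4) = 16
Σ = 409
Area = |Σ|/2 = 204.5.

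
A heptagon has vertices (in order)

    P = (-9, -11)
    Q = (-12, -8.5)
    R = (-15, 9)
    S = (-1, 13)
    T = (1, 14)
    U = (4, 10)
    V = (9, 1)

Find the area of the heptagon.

Cross-terms: -55.5, -235.5, -186, -27, -46, -86, -90  ⇒  Σ = -726
Area = |Σ|/2 = 363.

363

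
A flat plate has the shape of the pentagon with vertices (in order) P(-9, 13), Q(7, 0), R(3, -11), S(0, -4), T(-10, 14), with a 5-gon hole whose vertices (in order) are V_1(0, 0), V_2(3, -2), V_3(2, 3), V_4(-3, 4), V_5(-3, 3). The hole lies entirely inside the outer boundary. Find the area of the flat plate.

Outer boundary:
Σ = (-91) + (-77) + (-12) + (-40) + (-4) = -224
Area = |Σ|/2 = 112.
Hole:
Apply Gauss's area formula: 2A = Σ (x_i·y_{i+1} − x_{i+1}·y_i), indices taken mod 5.
Σ = (0) + (13) + (17) + (3) + (0) = 33
Area = |Σ|/2 = 16.5.
Net area = 112 − 16.5 = 95.5.

95.5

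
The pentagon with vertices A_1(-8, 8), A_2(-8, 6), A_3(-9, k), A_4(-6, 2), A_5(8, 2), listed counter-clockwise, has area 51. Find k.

1

Write out the shoelace sum; only the two edges meeting at A_3 involve k:
2·Area = [((-8)·k − (-9)·6) + ((-9)·2 − (-6)·k)] + 68
       = -2·k + 104 = 102
⇒ k = 1.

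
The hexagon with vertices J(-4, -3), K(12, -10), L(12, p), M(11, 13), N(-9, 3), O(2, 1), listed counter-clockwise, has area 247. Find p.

9

The doubled signed area Σ (x_i y_{i+1} − x_{i+1} y_i) is linear in p.
With p=0 it equals 485; the coefficient of p is 1 (from the two edges through L).
So 1·p + 485 = 2·247 = 494 ⇒ p = 9.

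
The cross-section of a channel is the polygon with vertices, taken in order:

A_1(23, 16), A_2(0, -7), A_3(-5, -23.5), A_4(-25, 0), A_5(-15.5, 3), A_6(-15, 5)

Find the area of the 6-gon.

623

Apply the shoelace formula: 2A = Σ (x_i·y_{i+1} − x_{i+1}·y_i), indices taken mod 6.
Σ = (-161) + (-35) + (-587.5) + (-75) + (-32.5) + (-355) = -1246
Area = |Σ|/2 = 623.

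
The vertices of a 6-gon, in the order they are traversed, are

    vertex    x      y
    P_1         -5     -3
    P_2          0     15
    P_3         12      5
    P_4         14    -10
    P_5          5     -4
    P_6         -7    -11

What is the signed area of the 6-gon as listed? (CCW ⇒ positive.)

-284

Apply the shoelace formula: 2A = Σ (x_i·y_{i+1} − x_{i+1}·y_i), indices taken mod 6.
P_1→P_2: (-5)(15) − (0)(-3) = -75
P_2→P_3: (0)(5) − (12)(15) = -180
P_3→P_4: (12)(-10) − (14)(5) = -190
P_4→P_5: (14)(-4) − (5)(-10) = -6
P_5→P_6: (5)(-11) − (-7)(-4) = -83
P_6→P_1: (-7)(-3) − (-5)(-11) = -34
Σ = -568
Signed area = Σ/2 = -284 (negative ⇒ clockwise traversal).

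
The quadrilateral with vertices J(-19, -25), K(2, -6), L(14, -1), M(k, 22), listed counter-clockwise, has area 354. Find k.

The doubled signed area Σ (x_i y_{i+1} − x_{i+1} y_i) is linear in k.
With k=0 it equals 972; the coefficient of k is -24 (from the two edges through M).
So -24·k + 972 = 2·354 = 708 ⇒ k = 11.

11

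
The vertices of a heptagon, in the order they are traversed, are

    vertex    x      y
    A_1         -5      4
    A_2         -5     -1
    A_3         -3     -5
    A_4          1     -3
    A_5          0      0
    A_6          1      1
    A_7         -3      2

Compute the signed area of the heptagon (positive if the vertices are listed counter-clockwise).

Apply Gauss's area formula: 2A = Σ (x_i·y_{i+1} − x_{i+1}·y_i), indices taken mod 7.
Σ = (25) + (22) + (14) + (0) + (0) + (5) + (-2) = 64
Signed area = Σ/2 = 32 (positive ⇒ counter-clockwise traversal).

32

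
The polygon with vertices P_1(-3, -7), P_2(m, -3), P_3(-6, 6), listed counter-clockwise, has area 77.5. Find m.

The doubled signed area Σ (x_i y_{i+1} − x_{i+1} y_i) is linear in m.
With m=0 it equals 51; the coefficient of m is 13 (from the two edges through P_2).
So 13·m + 51 = 2·77.5 = 155 ⇒ m = 8.

8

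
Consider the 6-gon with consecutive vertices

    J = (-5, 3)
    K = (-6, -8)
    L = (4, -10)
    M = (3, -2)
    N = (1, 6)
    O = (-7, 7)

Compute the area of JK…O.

127.5

Σ = (58) + (92) + (22) + (20) + (49) + (14) = 255
Area = |Σ|/2 = 127.5.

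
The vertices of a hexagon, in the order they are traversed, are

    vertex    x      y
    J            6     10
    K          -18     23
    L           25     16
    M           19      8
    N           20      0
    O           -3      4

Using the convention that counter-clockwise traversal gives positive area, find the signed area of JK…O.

Apply the surveyor's formula: 2A = Σ (x_i·y_{i+1} − x_{i+1}·y_i), indices taken mod 6.
Cross-terms: 318, -863, -104, -160, 80, -54  ⇒  Σ = -783
Signed area = Σ/2 = -391.5 (negative ⇒ clockwise traversal).

-391.5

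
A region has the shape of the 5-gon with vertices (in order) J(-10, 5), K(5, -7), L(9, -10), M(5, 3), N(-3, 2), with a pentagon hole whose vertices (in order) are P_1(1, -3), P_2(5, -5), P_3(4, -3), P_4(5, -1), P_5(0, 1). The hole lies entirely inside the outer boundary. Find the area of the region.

64.5

Outer boundary:
Apply the surveyor's formula: 2A = Σ (x_i·y_{i+1} − x_{i+1}·y_i), indices taken mod 5.
Σ = (45) + (13) + (77) + (19) + (5) = 159
Area = |Σ|/2 = 79.5.
Hole:
Apply Gauss's area formula: 2A = Σ (x_i·y_{i+1} − x_{i+1}·y_i), indices taken mod 5.
Σ = (10) + (5) + (11) + (5) + (-1) = 30
Area = |Σ|/2 = 15.
Net area = 79.5 − 15 = 64.5.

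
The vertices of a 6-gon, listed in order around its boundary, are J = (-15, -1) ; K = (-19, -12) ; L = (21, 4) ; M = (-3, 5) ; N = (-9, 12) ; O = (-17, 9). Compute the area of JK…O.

J→K: (-15)(-12) − (-19)(-1) = 161
K→L: (-19)(4) − (21)(-12) = 176
L→M: (21)(5) − (-3)(4) = 117
M→N: (-3)(12) − (-9)(5) = 9
N→O: (-9)(9) − (-17)(12) = 123
O→J: (-17)(-1) − (-15)(9) = 152
Σ = 738
Area = |Σ|/2 = 369.

369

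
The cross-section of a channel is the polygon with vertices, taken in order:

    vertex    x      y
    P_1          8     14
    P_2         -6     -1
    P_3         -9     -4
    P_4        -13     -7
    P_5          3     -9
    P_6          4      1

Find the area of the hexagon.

Σ = (76) + (15) + (11) + (138) + (39) + (48) = 327
Area = |Σ|/2 = 163.5.

163.5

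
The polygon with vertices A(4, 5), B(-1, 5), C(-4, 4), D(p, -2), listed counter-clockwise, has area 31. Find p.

5

Write out the shoelace sum; only the two edges meeting at D involve p:
2·Area = [((-4)·(-2) − p·4) + (p·5 − 4·(-2))] + 41
       = 1·p + 57 = 62
⇒ p = 5.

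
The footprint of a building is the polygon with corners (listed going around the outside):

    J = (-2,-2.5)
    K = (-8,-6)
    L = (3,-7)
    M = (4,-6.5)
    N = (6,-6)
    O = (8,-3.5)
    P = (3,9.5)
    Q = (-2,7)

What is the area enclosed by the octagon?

131

Apply the shoelace formula: 2A = Σ (x_i·y_{i+1} − x_{i+1}·y_i), indices taken mod 8.
Σ = (-8) + (74) + (8.5) + (15) + (27) + (86.5) + (40) + (19) = 262
Area = |Σ|/2 = 131.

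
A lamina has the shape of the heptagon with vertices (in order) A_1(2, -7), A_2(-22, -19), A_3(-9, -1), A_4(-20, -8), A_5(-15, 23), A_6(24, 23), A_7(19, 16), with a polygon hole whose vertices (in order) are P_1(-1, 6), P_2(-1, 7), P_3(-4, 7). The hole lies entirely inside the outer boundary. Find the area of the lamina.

990.5

Outer boundary:
Σ = (-192) + (-149) + (52) + (-580) + (-897) + (-53) + (-165) = -1984
Area = |Σ|/2 = 992.
Hole:
Apply the shoelace formula: 2A = Σ (x_i·y_{i+1} − x_{i+1}·y_i), indices taken mod 3.
Σ = (-1) + (21) + (-17) = 3
Area = |Σ|/2 = 1.5.
Net area = 992 − 1.5 = 990.5.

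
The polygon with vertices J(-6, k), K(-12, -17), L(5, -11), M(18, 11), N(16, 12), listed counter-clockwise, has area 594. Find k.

18

The doubled signed area Σ (x_i y_{i+1} − x_{i+1} y_i) is linear in k.
With k=0 it equals 684; the coefficient of k is 28 (from the two edges through J).
So 28·k + 684 = 2·594 = 1188 ⇒ k = 18.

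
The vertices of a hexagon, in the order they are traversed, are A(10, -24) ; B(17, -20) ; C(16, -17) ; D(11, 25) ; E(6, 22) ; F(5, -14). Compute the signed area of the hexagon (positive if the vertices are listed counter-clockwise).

Apply Gauss's area formula: 2A = Σ (x_i·y_{i+1} − x_{i+1}·y_i), indices taken mod 6.
Σ = (208) + (31) + (587) + (92) + (-194) + (20) = 744
Signed area = Σ/2 = 372 (positive ⇒ counter-clockwise traversal).

372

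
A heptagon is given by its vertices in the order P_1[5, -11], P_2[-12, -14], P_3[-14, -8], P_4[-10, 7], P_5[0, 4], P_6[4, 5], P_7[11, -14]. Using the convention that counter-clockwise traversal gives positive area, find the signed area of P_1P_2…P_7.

-349

Σ = (-202) + (-100) + (-178) + (-40) + (-16) + (-111) + (-51) = -698
Signed area = Σ/2 = -349 (negative ⇒ clockwise traversal).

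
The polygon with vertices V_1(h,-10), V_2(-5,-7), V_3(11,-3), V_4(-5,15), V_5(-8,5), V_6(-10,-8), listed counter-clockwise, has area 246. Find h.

-9

Write out the shoelace sum; only the two edges meeting at V_1 involve h:
2·Area = [((-10)·(-10) − h·(-8)) + (h·(-7) − (-5)·(-10))] + 451
       = 1·h + 501 = 492
⇒ h = -9.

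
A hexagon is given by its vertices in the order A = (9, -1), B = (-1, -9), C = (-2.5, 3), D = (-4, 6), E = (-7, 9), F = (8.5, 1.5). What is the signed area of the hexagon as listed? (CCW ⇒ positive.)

-106.75

Σ = (-82) + (-25.5) + (-3) + (6) + (-87) + (-22) = -213.5
Signed area = Σ/2 = -106.75 (negative ⇒ clockwise traversal).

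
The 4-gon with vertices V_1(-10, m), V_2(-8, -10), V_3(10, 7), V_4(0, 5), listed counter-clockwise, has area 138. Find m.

4

Write out the shoelace sum; only the two edges meeting at V_1 involve m:
2·Area = [(0·m − (-10)·5) + ((-10)·(-10) − (-8)·m)] + 94
       = 8·m + 244 = 276
⇒ m = 4.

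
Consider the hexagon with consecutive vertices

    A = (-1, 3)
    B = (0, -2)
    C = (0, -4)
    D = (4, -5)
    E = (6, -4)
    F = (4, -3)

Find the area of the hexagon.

19.5

Apply the shoelace (surveyor's) formula: 2A = Σ (x_i·y_{i+1} − x_{i+1}·y_i), indices taken mod 6.
A→B: (-1)(-2) − (0)(3) = 2
B→C: (0)(-4) − (0)(-2) = 0
C→D: (0)(-5) − (4)(-4) = 16
D→E: (4)(-4) − (6)(-5) = 14
E→F: (6)(-3) − (4)(-4) = -2
F→A: (4)(3) − (-1)(-3) = 9
Σ = 39
Area = |Σ|/2 = 19.5.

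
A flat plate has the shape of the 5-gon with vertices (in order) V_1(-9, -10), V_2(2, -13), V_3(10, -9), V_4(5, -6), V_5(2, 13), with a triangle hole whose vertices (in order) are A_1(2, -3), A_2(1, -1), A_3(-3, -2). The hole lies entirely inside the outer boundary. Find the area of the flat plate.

Outer boundary:
Σ = (137) + (112) + (-15) + (77) + (97) = 408
Area = |Σ|/2 = 204.
Hole:
Cross-terms: 1, -5, 13  ⇒  Σ = 9
Area = |Σ|/2 = 4.5.
Net area = 204 − 4.5 = 199.5.

199.5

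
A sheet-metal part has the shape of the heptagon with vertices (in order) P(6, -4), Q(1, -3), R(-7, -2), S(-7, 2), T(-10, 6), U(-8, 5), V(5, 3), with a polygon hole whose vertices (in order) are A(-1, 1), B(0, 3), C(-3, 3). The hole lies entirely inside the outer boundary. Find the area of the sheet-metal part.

85

Outer boundary:
Apply the surveyor's formula: 2A = Σ (x_i·y_{i+1} − x_{i+1}·y_i), indices taken mod 7.
Cross-terms: -14, -23, -28, -22, -2, -49, -38  ⇒  Σ = -176
Area = |Σ|/2 = 88.
Hole:
Σ = (-3) + (9) + (0) = 6
Area = |Σ|/2 = 3.
Net area = 88 − 3 = 85.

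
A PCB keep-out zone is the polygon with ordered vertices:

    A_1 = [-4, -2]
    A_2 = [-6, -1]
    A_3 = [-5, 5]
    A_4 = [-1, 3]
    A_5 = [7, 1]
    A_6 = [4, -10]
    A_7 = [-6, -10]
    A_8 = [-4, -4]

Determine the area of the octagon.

136.5

Apply Gauss's area formula: 2A = Σ (x_i·y_{i+1} − x_{i+1}·y_i), indices taken mod 8.
Σ = (-8) + (-35) + (-10) + (-22) + (-74) + (-100) + (-16) + (-8) = -273
Area = |Σ|/2 = 136.5.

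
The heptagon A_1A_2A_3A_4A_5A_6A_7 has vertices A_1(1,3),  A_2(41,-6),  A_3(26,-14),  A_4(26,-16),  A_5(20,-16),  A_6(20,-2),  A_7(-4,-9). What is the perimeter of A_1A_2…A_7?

|A_1A_2| = √((40)² + (-9)²) = √1681 = 41
|A_2A_3| = √((-15)² + (-8)²) = √289 = 17
|A_3A_4| = √((0)² + (-2)²) = √4 = 2
|A_4A_5| = √((-6)² + (0)²) = √36 = 6
|A_5A_6| = √((0)² + (14)²) = √196 = 14
|A_6A_7| = √((-24)² + (-7)²) = √625 = 25
|A_7A_1| = √((5)² + (12)²) = √169 = 13
Perimeter = 41 + 17 + 2 + 6 + 14 + 25 + 13 = 118.

118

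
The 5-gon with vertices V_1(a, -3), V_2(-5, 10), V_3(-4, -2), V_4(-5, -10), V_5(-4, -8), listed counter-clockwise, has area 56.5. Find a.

Write out the shoelace sum; only the two edges meeting at V_1 involve a:
2·Area = [((-4)·(-3) − a·(-8)) + (a·10 − (-5)·(-3))] + 80
       = 18·a + 77 = 113
⇒ a = 2.

2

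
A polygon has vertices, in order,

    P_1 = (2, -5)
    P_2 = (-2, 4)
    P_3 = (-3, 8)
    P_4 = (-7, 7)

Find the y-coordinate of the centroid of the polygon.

Apply the shoelace formula. First the cross-terms c_i = x_i·y_{i+1} − x_{i+1}·y_i:
  -2, -4, 35, 21  ⇒  2A = 50, A = 25.
Then Σ (y_i + y_{i+1})·c_i = 521, so ȳ = 521 / (6·25) = 521/150.

521/150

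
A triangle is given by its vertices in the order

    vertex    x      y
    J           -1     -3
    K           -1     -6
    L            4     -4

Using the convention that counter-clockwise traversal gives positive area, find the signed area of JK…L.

Σ = (3) + (28) + (-16) = 15
Signed area = Σ/2 = 7.5 (positive ⇒ counter-clockwise traversal).

7.5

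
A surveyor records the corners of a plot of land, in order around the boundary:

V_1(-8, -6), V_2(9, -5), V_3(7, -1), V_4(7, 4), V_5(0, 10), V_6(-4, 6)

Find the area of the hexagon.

Cross-terms: 94, 26, 35, 70, 40, 72  ⇒  Σ = 337
Area = |Σ|/2 = 168.5.

168.5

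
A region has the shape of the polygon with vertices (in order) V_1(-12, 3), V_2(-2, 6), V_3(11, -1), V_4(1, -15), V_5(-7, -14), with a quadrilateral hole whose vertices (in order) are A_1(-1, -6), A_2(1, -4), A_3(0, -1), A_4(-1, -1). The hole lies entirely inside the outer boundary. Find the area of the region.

294.5

Outer boundary:
Apply the surveyor's formula: 2A = Σ (x_i·y_{i+1} − x_{i+1}·y_i), indices taken mod 5.
Cross-terms: -66, -64, -164, -119, -189  ⇒  Σ = -602
Area = |Σ|/2 = 301.
Hole:
Apply the shoelace formula: 2A = Σ (x_i·y_{i+1} − x_{i+1}·y_i), indices taken mod 4.
Σ = (10) + (-1) + (-1) + (5) = 13
Area = |Σ|/2 = 6.5.
Net area = 301 − 6.5 = 294.5.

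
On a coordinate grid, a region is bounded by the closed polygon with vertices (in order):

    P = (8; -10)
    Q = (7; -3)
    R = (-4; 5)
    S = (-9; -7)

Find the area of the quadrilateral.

144

Apply the shoelace formula: 2A = Σ (x_i·y_{i+1} − x_{i+1}·y_i), indices taken mod 4.
Σ = (46) + (23) + (73) + (146) = 288
Area = |Σ|/2 = 144.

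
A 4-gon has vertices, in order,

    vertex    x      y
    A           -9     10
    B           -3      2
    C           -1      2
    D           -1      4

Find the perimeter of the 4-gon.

|AB| = √((6)² + (-8)²) = √100 = 10
|BC| = √((2)² + (0)²) = √4 = 2
|CD| = √((0)² + (2)²) = √4 = 2
|DA| = √((-8)² + (6)²) = √100 = 10
Perimeter = 10 + 2 + 2 + 10 = 24.

24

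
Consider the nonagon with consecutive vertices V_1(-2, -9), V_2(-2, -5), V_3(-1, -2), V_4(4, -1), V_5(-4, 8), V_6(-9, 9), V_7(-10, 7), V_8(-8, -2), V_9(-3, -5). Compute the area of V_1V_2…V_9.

Σ = (-8) + (-1) + (9) + (28) + (36) + (27) + (76) + (34) + (17) = 218
Area = |Σ|/2 = 109.

109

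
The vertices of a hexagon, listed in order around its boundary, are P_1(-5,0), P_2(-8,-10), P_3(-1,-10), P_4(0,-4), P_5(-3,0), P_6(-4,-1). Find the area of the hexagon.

Apply Gauss's area formula: 2A = Σ (x_i·y_{i+1} − x_{i+1}·y_i), indices taken mod 6.
P_1→P_2: (-5)(-10) − (-8)(0) = 50
P_2→P_3: (-8)(-10) − (-1)(-10) = 70
P_3→P_4: (-1)(-4) − (0)(-10) = 4
P_4→P_5: (0)(0) − (-3)(-4) = -12
P_5→P_6: (-3)(-1) − (-4)(0) = 3
P_6→P_1: (-4)(0) − (-5)(-1) = -5
Σ = 110
Area = |Σ|/2 = 55.

55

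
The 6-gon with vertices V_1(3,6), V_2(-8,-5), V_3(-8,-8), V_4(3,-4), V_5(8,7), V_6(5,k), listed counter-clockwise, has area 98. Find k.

7

Write out the shoelace sum; only the two edges meeting at V_6 involve k:
2·Area = [(8·k − 5·7) + (5·6 − 3·k)] + 166
       = 5·k + 161 = 196
⇒ k = 7.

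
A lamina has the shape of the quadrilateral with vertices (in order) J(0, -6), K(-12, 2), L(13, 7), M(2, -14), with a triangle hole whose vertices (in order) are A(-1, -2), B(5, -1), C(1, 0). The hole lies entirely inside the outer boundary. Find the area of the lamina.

Outer boundary:
Apply Gauss's area formula: 2A = Σ (x_i·y_{i+1} − x_{i+1}·y_i), indices taken mod 4.
J→K: (0)(2) − (-12)(-6) = -72
K→L: (-12)(7) − (13)(2) = -110
L→M: (13)(-14) − (2)(7) = -196
M→J: (2)(-6) − (0)(-14) = -12
Σ = -390
Area = |Σ|/2 = 195.
Hole:
Apply the shoelace (surveyor's) formula: 2A = Σ (x_i·y_{i+1} − x_{i+1}·y_i), indices taken mod 3.
Σ = (11) + (1) + (-2) = 10
Area = |Σ|/2 = 5.
Net area = 195 − 5 = 190.

190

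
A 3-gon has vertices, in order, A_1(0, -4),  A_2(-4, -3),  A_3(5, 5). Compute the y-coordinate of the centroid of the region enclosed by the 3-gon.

-2/3

Apply the shoelace formula. First the cross-terms c_i = x_i·y_{i+1} − x_{i+1}·y_i:
  -16, -5, -20  ⇒  2A = -41, A = -20.5.
Then Σ (y_i + y_{i+1})·c_i = 82, so ȳ = 82 / (6·(-20.5)) = -2/3.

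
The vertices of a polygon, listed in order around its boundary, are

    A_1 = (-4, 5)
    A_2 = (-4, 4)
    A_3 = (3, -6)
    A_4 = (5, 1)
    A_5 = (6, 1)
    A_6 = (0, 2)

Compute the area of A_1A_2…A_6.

34

Cross-terms: 4, 12, 33, -1, 12, 8  ⇒  Σ = 68
Area = |Σ|/2 = 34.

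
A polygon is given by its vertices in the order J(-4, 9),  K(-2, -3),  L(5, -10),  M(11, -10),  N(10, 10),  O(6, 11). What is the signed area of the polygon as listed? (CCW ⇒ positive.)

Apply the shoelace formula: 2A = Σ (x_i·y_{i+1} − x_{i+1}·y_i), indices taken mod 6.
J→K: (-4)(-3) − (-2)(9) = 30
K→L: (-2)(-10) − (5)(-3) = 35
L→M: (5)(-10) − (11)(-10) = 60
M→N: (11)(10) − (10)(-10) = 210
N→O: (10)(11) − (6)(10) = 50
O→J: (6)(9) − (-4)(11) = 98
Σ = 483
Signed area = Σ/2 = 241.5 (positive ⇒ counter-clockwise traversal).

241.5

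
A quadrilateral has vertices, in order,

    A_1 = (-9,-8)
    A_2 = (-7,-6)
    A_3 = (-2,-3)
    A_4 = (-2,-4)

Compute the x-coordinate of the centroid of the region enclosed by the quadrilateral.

Apply Gauss's area formula. First the cross-terms c_i = x_i·y_{i+1} − x_{i+1}·y_i:
  -2, 9, 2, -20  ⇒  2A = -11, A = -5.5.
Then Σ (x_i + x_{i+1})·c_i = 163, so x̄ = 163 / (6·(-5.5)) = -163/33.

-163/33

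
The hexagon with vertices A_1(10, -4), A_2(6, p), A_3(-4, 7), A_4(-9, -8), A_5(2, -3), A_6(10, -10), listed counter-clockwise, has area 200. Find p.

9

The doubled signed area Σ (x_i y_{i+1} − x_{i+1} y_i) is linear in p.
With p=0 it equals 274; the coefficient of p is 14 (from the two edges through A_2).
So 14·p + 274 = 2·200 = 400 ⇒ p = 9.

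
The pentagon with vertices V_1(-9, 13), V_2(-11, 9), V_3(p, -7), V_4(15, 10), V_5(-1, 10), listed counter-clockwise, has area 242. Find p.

3

The doubled signed area Σ (x_i y_{i+1} − x_{i+1} y_i) is linear in p.
With p=0 it equals 481; the coefficient of p is 1 (from the two edges through V_3).
So 1·p + 481 = 2·242 = 484 ⇒ p = 3.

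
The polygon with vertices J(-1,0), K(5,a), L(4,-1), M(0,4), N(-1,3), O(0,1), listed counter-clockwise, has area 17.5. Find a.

-4

Write out the shoelace sum; only the two edges meeting at K involve a:
2·Area = [((-1)·a − 5·0) + (5·(-1) − 4·a)] + 20
       = -5·a + 15 = 35
⇒ a = -4.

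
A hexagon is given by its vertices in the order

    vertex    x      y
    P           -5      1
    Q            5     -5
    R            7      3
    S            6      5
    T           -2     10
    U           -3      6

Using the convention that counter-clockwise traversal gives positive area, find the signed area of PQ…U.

Apply the shoelace (surveyor's) formula: 2A = Σ (x_i·y_{i+1} − x_{i+1}·y_i), indices taken mod 6.
Σ = (20) + (50) + (17) + (70) + (18) + (27) = 202
Signed area = Σ/2 = 101 (positive ⇒ counter-clockwise traversal).

101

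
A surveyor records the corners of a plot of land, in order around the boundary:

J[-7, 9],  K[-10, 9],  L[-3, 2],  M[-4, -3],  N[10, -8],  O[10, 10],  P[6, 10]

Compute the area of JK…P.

228.5

Apply the surveyor's formula: 2A = Σ (x_i·y_{i+1} − x_{i+1}·y_i), indices taken mod 7.
Σ = (27) + (7) + (17) + (62) + (180) + (40) + (124) = 457
Area = |Σ|/2 = 228.5.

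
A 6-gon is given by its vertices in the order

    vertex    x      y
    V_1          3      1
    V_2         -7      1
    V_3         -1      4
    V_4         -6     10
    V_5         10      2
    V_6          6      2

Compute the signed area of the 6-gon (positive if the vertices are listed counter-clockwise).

Apply the shoelace formula: 2A = Σ (x_i·y_{i+1} − x_{i+1}·y_i), indices taken mod 6.
V_1→V_2: (3)(1) − (-7)(1) = 10
V_2→V_3: (-7)(4) − (-1)(1) = -27
V_3→V_4: (-1)(10) − (-6)(4) = 14
V_4→V_5: (-6)(2) − (10)(10) = -112
V_5→V_6: (10)(2) − (6)(2) = 8
V_6→V_1: (6)(1) − (3)(2) = 0
Σ = -107
Signed area = Σ/2 = -53.5 (negative ⇒ clockwise traversal).

-53.5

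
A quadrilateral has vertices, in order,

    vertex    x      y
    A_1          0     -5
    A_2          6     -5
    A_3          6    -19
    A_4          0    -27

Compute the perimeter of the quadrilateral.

52

|A_1A_2| = √((6)² + (0)²) = √36 = 6
|A_2A_3| = √((0)² + (-14)²) = √196 = 14
|A_3A_4| = √((-6)² + (-8)²) = √100 = 10
|A_4A_1| = √((0)² + (22)²) = √484 = 22
Perimeter = 6 + 14 + 10 + 22 = 52.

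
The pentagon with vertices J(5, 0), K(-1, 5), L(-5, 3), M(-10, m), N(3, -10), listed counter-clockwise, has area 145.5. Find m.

-8

Write out the shoelace sum; only the two edges meeting at M involve m:
2·Area = [((-5)·m − (-10)·3) + ((-10)·(-10) − 3·m)] + 97
       = -8·m + 227 = 291
⇒ m = -8.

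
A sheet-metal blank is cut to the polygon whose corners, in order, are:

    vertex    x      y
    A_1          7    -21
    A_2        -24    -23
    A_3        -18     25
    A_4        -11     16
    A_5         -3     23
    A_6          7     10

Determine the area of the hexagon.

Σ = (-665) + (-1014) + (-13) + (-205) + (-191) + (-217) = -2305
Area = |Σ|/2 = 1152.5.

1152.5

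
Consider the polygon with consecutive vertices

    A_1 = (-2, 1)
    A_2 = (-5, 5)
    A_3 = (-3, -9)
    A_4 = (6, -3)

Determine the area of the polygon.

Apply Gauss's area formula: 2A = Σ (x_i·y_{i+1} − x_{i+1}·y_i), indices taken mod 4.
Cross-terms: -5, 60, 63, 0  ⇒  Σ = 118
Area = |Σ|/2 = 59.

59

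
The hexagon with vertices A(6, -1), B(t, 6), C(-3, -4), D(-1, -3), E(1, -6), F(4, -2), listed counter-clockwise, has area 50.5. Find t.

-1

Write out the shoelace sum; only the two edges meeting at B involve t:
2·Area = [(6·6 − t·(-1)) + (t·(-4) − (-3)·6)] + 44
       = -3·t + 98 = 101
⇒ t = -1.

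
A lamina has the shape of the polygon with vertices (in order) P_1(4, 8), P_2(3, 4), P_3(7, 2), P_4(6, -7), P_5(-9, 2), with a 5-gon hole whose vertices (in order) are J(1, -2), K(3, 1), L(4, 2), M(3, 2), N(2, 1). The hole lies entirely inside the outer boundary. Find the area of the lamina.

Outer boundary:
Apply the shoelace (surveyor's) formula: 2A = Σ (x_i·y_{i+1} − x_{i+1}·y_i), indices taken mod 5.
Cross-terms: -8, -22, -61, -51, -80  ⇒  Σ = -222
Area = |Σ|/2 = 111.
Hole:
Apply the shoelace formula: 2A = Σ (x_i·y_{i+1} − x_{i+1}·y_i), indices taken mod 5.
J→K: (1)(1) − (3)(-2) = 7
K→L: (3)(2) − (4)(1) = 2
L→M: (4)(2) − (3)(2) = 2
M→N: (3)(1) − (2)(2) = -1
N→J: (2)(-2) − (1)(1) = -5
Σ = 5
Area = |Σ|/2 = 2.5.
Net area = 111 − 2.5 = 108.5.

108.5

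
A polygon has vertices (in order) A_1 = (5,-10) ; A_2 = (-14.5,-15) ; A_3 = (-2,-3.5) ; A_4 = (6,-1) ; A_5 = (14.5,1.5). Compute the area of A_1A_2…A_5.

152.625

Apply the shoelace (surveyor's) formula: 2A = Σ (x_i·y_{i+1} − x_{i+1}·y_i), indices taken mod 5.
Σ = (-220) + (20.75) + (23) + (23.5) + (-152.5) = -305.25
Area = |Σ|/2 = 152.625.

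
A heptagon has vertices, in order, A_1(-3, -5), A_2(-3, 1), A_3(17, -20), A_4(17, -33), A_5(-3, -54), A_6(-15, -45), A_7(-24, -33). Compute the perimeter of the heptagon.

|A_1A_2| = √((0)² + (6)²) = √36 = 6
|A_2A_3| = √((20)² + (-21)²) = √841 = 29
|A_3A_4| = √((0)² + (-13)²) = √169 = 13
|A_4A_5| = √((-20)² + (-21)²) = √841 = 29
|A_5A_6| = √((-12)² + (9)²) = √225 = 15
|A_6A_7| = √((-9)² + (12)²) = √225 = 15
|A_7A_1| = √((21)² + (28)²) = √1225 = 35
Perimeter = 6 + 29 + 13 + 29 + 15 + 15 + 35 = 142.

142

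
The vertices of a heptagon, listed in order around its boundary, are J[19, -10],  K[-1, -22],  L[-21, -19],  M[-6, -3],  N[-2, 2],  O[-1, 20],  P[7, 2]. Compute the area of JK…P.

614

Σ = (-428) + (-443) + (-51) + (-18) + (-38) + (-142) + (-108) = -1228
Area = |Σ|/2 = 614.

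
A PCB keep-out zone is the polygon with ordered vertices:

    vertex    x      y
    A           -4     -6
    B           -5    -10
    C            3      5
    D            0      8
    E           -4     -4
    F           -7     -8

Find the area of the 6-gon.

42.5

Apply the shoelace (surveyor's) formula: 2A = Σ (x_i·y_{i+1} − x_{i+1}·y_i), indices taken mod 6.
A→B: (-4)(-10) − (-5)(-6) = 10
B→C: (-5)(5) − (3)(-10) = 5
C→D: (3)(8) − (0)(5) = 24
D→E: (0)(-4) − (-4)(8) = 32
E→F: (-4)(-8) − (-7)(-4) = 4
F→A: (-7)(-6) − (-4)(-8) = 10
Σ = 85
Area = |Σ|/2 = 42.5.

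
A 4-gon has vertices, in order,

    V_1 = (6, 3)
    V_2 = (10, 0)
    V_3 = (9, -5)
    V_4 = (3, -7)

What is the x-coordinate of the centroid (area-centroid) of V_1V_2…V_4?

Apply Gauss's area formula. First the cross-terms c_i = x_i·y_{i+1} − x_{i+1}·y_i:
  -30, -50, -48, 51  ⇒  2A = -77, A = -38.5.
Then Σ (x_i + x_{i+1})·c_i = -1547, so x̄ = -1547 / (6·(-38.5)) = 221/33.

221/33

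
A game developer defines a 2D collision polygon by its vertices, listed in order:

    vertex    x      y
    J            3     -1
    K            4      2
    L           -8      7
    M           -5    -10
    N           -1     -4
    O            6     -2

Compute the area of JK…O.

Σ = (10) + (44) + (115) + (10) + (26) + (0) = 205
Area = |Σ|/2 = 102.5.

102.5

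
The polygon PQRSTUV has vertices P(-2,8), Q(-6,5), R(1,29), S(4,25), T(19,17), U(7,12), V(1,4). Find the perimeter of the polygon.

|PQ| = √((-4)² + (-3)²) = √25 = 5
|QR| = √((7)² + (24)²) = √625 = 25
|RS| = √((3)² + (-4)²) = √25 = 5
|ST| = √((15)² + (-8)²) = √289 = 17
|TU| = √((-12)² + (-5)²) = √169 = 13
|UV| = √((-6)² + (-8)²) = √100 = 10
|VP| = √((-3)² + (4)²) = √25 = 5
Perimeter = 5 + 25 + 5 + 17 + 13 + 10 + 5 = 80.

80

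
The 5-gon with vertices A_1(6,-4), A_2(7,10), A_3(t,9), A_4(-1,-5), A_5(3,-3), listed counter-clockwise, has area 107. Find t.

-2

Write out the shoelace sum; only the two edges meeting at A_3 involve t:
2·Area = [(7·9 − t·10) + (t·(-5) − (-1)·9)] + 112
       = -15·t + 184 = 214
⇒ t = -2.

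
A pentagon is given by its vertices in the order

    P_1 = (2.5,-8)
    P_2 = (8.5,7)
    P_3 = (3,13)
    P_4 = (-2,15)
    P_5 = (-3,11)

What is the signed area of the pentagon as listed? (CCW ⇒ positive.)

132.75

Cross-terms: 85.5, 89.5, 71, 23, -3.5  ⇒  Σ = 265.5
Signed area = Σ/2 = 132.75 (positive ⇒ counter-clockwise traversal).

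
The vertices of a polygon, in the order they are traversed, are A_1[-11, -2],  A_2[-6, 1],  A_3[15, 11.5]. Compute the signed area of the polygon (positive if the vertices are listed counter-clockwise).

-5.25

Apply the shoelace (surveyor's) formula: 2A = Σ (x_i·y_{i+1} − x_{i+1}·y_i), indices taken mod 3.
A_1→A_2: (-11)(1) − (-6)(-2) = -23
A_2→A_3: (-6)(11.5) − (15)(1) = -84
A_3→A_1: (15)(-2) − (-11)(11.5) = 96.5
Σ = -10.5
Signed area = Σ/2 = -5.25 (negative ⇒ clockwise traversal).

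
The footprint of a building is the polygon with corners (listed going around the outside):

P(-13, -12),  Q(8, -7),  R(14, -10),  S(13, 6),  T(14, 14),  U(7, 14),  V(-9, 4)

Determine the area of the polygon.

Apply Gauss's area formula: 2A = Σ (x_i·y_{i+1} − x_{i+1}·y_i), indices taken mod 7.
Σ = (187) + (18) + (214) + (98) + (98) + (154) + (160) = 929
Area = |Σ|/2 = 464.5.

464.5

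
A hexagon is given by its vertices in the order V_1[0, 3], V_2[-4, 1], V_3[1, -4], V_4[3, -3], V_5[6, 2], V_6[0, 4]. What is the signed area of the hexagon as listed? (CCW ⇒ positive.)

Apply Gauss's area formula: 2A = Σ (x_i·y_{i+1} − x_{i+1}·y_i), indices taken mod 6.
Σ = (12) + (15) + (9) + (24) + (24) + (0) = 84
Signed area = Σ/2 = 42 (positive ⇒ counter-clockwise traversal).

42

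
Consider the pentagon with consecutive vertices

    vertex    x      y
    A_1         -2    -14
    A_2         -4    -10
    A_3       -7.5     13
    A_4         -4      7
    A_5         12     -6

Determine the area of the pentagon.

Cross-terms: -36, -127, -0.5, -60, -180  ⇒  Σ = -403.5
Area = |Σ|/2 = 201.75.

201.75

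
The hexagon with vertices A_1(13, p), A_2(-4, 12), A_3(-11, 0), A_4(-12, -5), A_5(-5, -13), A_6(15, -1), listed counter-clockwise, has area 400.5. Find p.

Write out the shoelace sum; only the two edges meeting at A_1 involve p:
2·Area = [(15·p − 13·(-1)) + (13·12 − (-4)·p)] + 518
       = 19·p + 687 = 801
⇒ p = 6.

6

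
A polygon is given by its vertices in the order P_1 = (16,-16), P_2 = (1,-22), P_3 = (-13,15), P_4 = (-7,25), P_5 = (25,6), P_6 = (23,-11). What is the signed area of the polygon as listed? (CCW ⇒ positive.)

Σ = (-336) + (-271) + (-220) + (-667) + (-413) + (-192) = -2099
Signed area = Σ/2 = -1049.5 (negative ⇒ clockwise traversal).

-1049.5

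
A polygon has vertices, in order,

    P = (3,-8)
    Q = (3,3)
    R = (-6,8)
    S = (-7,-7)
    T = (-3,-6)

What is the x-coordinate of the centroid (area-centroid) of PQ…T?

Apply the shoelace (surveyor's) formula. First the cross-terms c_i = x_i·y_{i+1} − x_{i+1}·y_i:
  33, 42, 98, 21, 42  ⇒  2A = 236, A = 118.
Then Σ (x_i + x_{i+1})·c_i = -1412, so x̄ = -1412 / (6·118) = -353/177.

-353/177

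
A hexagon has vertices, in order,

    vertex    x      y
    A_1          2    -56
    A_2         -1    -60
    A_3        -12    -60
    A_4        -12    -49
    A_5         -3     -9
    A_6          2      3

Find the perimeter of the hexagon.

|A_1A_2| = √((-3)² + (-4)²) = √25 = 5
|A_2A_3| = √((-11)² + (0)²) = √121 = 11
|A_3A_4| = √((0)² + (11)²) = √121 = 11
|A_4A_5| = √((9)² + (40)²) = √1681 = 41
|A_5A_6| = √((5)² + (12)²) = √169 = 13
|A_6A_1| = √((0)² + (-59)²) = √3481 = 59
Perimeter = 5 + 11 + 11 + 41 + 13 + 59 = 140.

140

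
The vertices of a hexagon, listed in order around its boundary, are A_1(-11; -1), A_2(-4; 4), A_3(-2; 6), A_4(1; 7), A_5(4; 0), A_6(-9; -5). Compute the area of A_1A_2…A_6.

89

Cross-terms: -48, -16, -20, -28, -20, -46  ⇒  Σ = -178
Area = |Σ|/2 = 89.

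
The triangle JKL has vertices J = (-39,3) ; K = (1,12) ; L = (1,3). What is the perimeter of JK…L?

|JK| = √((40)² + (9)²) = √1681 = 41
|KL| = √((0)² + (-9)²) = √81 = 9
|LJ| = √((-40)² + (0)²) = √1600 = 40
Perimeter = 41 + 9 + 40 = 90.

90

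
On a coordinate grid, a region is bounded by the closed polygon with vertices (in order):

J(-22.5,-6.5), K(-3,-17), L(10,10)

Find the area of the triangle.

Apply Gauss's area formula: 2A = Σ (x_i·y_{i+1} − x_{i+1}·y_i), indices taken mod 3.
Σ = (363) + (140) + (160) = 663
Area = |Σ|/2 = 331.5.

331.5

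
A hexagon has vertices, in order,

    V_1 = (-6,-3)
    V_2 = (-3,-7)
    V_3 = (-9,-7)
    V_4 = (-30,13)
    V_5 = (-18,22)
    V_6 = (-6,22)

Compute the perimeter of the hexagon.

92

|V_1V_2| = √((3)² + (-4)²) = √25 = 5
|V_2V_3| = √((-6)² + (0)²) = √36 = 6
|V_3V_4| = √((-21)² + (20)²) = √841 = 29
|V_4V_5| = √((12)² + (9)²) = √225 = 15
|V_5V_6| = √((12)² + (0)²) = √144 = 12
|V_6V_1| = √((0)² + (-25)²) = √625 = 25
Perimeter = 5 + 6 + 29 + 15 + 12 + 25 = 92.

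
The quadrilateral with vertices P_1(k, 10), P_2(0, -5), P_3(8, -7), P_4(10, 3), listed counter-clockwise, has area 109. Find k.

2

The doubled signed area Σ (x_i y_{i+1} − x_{i+1} y_i) is linear in k.
With k=0 it equals 234; the coefficient of k is -8 (from the two edges through P_1).
So -8·k + 234 = 2·109 = 218 ⇒ k = 2.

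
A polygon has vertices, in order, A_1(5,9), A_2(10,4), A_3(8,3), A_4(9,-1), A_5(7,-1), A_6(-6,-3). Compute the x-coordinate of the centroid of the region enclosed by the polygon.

3.24

Apply the shoelace (surveyor's) formula. First the cross-terms c_i = x_i·y_{i+1} − x_{i+1}·y_i:
  -70, -2, -35, -2, -27, -39  ⇒  2A = -175, A = -87.5.
Then Σ (x_i + x_{i+1})·c_i = -1701, so x̄ = -1701 / (6·(-87.5)) = 3.24.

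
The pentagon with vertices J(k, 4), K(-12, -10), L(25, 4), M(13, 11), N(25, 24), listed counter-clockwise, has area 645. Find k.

-20

Write out the shoelace sum; only the two edges meeting at J involve k:
2·Area = [(25·4 − k·24) + (k·(-10) − (-12)·4)] + 462
       = -34·k + 610 = 1290
⇒ k = -20.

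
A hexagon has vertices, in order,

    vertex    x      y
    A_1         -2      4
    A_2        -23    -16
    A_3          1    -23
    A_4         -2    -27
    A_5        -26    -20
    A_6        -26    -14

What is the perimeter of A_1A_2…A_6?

|A_1A_2| = √((-21)² + (-20)²) = √841 = 29
|A_2A_3| = √((24)² + (-7)²) = √625 = 25
|A_3A_4| = √((-3)² + (-4)²) = √25 = 5
|A_4A_5| = √((-24)² + (7)²) = √625 = 25
|A_5A_6| = √((0)² + (6)²) = √36 = 6
|A_6A_1| = √((24)² + (18)²) = √900 = 30
Perimeter = 29 + 25 + 5 + 25 + 6 + 30 = 120.

120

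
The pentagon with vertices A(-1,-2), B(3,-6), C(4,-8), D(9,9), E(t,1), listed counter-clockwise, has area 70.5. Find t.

Write out the shoelace sum; only the two edges meeting at E involve t:
2·Area = [(9·1 − t·9) + (t·(-2) − (-1)·1)] + 120
       = -11·t + 130 = 141
⇒ t = -1.

-1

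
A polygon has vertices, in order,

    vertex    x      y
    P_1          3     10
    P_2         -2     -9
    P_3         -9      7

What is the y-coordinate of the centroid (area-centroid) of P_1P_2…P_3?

8/3

Apply the shoelace formula. First the cross-terms c_i = x_i·y_{i+1} − x_{i+1}·y_i:
  -7, -95, -111  ⇒  2A = -213, A = -106.5.
Then Σ (y_i + y_{i+1})·c_i = -1704, so ȳ = -1704 / (6·(-106.5)) = 8/3.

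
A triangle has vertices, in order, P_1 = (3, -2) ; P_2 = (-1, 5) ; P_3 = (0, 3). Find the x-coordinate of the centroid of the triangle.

Apply the shoelace (surveyor's) formula. First the cross-terms c_i = x_i·y_{i+1} − x_{i+1}·y_i:
  13, -3, -9  ⇒  2A = 1, A = 0.5.
Then Σ (x_i + x_{i+1})·c_i = 2, so x̄ = 2 / (6·0.5) = 2/3.

2/3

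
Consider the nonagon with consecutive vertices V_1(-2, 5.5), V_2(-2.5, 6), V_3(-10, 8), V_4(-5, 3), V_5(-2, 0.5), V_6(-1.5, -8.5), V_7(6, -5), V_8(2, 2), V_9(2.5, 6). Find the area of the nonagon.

93.125

Σ = (1.75) + (40) + (10) + (3.5) + (17.75) + (58.5) + (22) + (7) + (25.75) = 186.25
Area = |Σ|/2 = 93.125.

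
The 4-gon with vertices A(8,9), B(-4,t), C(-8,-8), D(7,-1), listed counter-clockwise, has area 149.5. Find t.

6

The doubled signed area Σ (x_i y_{i+1} − x_{i+1} y_i) is linear in t.
With t=0 it equals 203; the coefficient of t is 16 (from the two edges through B).
So 16·t + 203 = 2·149.5 = 299 ⇒ t = 6.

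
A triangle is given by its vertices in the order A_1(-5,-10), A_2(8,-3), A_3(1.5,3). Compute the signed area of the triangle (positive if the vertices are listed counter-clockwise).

Apply Gauss's area formula: 2A = Σ (x_i·y_{i+1} − x_{i+1}·y_i), indices taken mod 3.
A_1→A_2: (-5)(-3) − (8)(-10) = 95
A_2→A_3: (8)(3) − (1.5)(-3) = 28.5
A_3→A_1: (1.5)(-10) − (-5)(3) = 0
Σ = 123.5
Signed area = Σ/2 = 61.75 (positive ⇒ counter-clockwise traversal).

61.75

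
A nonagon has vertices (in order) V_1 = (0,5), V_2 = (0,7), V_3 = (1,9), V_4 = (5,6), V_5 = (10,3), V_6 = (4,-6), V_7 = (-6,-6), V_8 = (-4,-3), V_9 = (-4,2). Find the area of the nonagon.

134.5

Σ = (0) + (-7) + (-39) + (-45) + (-72) + (-60) + (-6) + (-20) + (-20) = -269
Area = |Σ|/2 = 134.5.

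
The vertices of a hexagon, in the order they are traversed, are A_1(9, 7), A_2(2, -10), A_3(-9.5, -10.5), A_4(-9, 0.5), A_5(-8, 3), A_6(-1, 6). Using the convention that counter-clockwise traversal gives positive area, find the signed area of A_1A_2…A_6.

Cross-terms: -104, -116, -99.25, -23, -45, -61  ⇒  Σ = -448.25
Signed area = Σ/2 = -224.125 (negative ⇒ clockwise traversal).

-224.125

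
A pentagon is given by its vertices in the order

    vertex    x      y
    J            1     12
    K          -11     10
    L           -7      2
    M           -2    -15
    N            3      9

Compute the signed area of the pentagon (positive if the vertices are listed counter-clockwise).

176.5

Apply the shoelace formula: 2A = Σ (x_i·y_{i+1} − x_{i+1}·y_i), indices taken mod 5.
J→K: (1)(10) − (-11)(12) = 142
K→L: (-11)(2) − (-7)(10) = 48
L→M: (-7)(-15) − (-2)(2) = 109
M→N: (-2)(9) − (3)(-15) = 27
N→J: (3)(12) − (1)(9) = 27
Σ = 353
Signed area = Σ/2 = 176.5 (positive ⇒ counter-clockwise traversal).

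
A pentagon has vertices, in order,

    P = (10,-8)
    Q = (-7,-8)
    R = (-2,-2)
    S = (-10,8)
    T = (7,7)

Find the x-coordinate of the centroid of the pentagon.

Apply the shoelace (surveyor's) formula. First the cross-terms c_i = x_i·y_{i+1} − x_{i+1}·y_i:
  -136, -2, -36, -126, -126  ⇒  2A = -426, A = -213.
Then Σ (x_i + x_{i+1})·c_i = -1722, so x̄ = -1722 / (6·(-213)) = 287/213.

287/213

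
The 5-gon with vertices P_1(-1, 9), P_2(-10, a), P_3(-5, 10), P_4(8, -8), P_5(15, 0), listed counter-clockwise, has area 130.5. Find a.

14

Write out the shoelace sum; only the two edges meeting at P_2 involve a:
2·Area = [((-1)·a − (-10)·9) + ((-10)·10 − (-5)·a)] + 215
       = 4·a + 205 = 261
⇒ a = 14.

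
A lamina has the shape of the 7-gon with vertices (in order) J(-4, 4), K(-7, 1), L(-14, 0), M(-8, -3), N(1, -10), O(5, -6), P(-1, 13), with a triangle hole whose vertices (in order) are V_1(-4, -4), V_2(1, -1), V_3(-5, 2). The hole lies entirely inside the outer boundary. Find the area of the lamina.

140.5

Outer boundary:
J→K: (-4)(1) − (-7)(4) = 24
K→L: (-7)(0) − (-14)(1) = 14
L→M: (-14)(-3) − (-8)(0) = 42
M→N: (-8)(-10) − (1)(-3) = 83
N→O: (1)(-6) − (5)(-10) = 44
O→P: (5)(13) − (-1)(-6) = 59
P→J: (-1)(4) − (-4)(13) = 48
Σ = 314
Area = |Σ|/2 = 157.
Hole:
Apply the shoelace formula: 2A = Σ (x_i·y_{i+1} − x_{i+1}·y_i), indices taken mod 3.
Σ = (8) + (-3) + (28) = 33
Area = |Σ|/2 = 16.5.
Net area = 157 − 16.5 = 140.5.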